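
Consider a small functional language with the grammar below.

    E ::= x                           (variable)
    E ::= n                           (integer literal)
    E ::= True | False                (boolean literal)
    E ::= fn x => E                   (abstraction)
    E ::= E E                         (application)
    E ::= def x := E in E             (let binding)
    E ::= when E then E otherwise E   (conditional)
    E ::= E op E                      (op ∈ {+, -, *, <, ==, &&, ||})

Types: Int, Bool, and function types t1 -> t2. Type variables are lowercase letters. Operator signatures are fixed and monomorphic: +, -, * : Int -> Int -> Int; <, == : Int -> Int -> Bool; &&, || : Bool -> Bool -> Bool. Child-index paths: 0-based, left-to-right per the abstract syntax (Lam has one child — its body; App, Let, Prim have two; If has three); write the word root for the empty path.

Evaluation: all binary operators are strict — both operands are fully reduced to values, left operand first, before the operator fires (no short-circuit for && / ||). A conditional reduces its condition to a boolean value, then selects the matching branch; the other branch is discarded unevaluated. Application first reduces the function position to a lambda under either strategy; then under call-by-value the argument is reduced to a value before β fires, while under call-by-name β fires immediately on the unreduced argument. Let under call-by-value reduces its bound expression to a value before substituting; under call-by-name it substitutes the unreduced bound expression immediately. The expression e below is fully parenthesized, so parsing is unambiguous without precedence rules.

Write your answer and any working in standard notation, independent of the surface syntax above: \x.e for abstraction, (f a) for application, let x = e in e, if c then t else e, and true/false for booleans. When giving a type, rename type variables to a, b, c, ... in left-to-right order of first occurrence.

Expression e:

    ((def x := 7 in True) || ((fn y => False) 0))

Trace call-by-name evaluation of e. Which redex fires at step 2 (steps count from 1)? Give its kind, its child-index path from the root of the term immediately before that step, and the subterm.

Trace:
step 0: ((let x = 7 in true) || ((\y.false) 0))
step 1: [let@0] (true || ((\y.false) 0))
step 2: [beta@1] (true || false)

Answer: beta at 1 : ((\y.false) 0)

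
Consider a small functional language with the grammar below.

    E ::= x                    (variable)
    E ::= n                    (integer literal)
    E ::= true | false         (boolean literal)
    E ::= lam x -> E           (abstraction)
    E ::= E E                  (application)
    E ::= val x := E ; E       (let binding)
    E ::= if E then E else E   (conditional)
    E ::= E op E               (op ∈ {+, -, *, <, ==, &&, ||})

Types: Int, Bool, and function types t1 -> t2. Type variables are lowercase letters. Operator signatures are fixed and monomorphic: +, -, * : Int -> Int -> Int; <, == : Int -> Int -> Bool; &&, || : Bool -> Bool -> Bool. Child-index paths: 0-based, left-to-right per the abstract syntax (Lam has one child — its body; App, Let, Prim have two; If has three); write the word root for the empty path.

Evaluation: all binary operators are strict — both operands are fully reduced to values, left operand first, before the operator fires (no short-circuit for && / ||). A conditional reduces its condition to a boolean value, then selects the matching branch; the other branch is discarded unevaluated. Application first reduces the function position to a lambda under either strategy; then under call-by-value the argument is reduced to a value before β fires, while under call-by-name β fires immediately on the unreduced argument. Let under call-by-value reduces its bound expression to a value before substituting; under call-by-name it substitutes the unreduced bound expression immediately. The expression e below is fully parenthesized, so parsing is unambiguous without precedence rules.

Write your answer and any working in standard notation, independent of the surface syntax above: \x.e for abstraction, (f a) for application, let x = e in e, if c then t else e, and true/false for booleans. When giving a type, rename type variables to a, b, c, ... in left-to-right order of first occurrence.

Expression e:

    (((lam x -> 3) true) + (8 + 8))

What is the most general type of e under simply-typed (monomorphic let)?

Answer: Int

Working:
\x._ : a -> Int
  unify a -> Int ~ Bool -> b
  unify a ~ Bool
  unify Int ~ b
_ _ : Int
  unify Int ~ Int
  unify Int ~ Int
  unify Int ~ Int
  unify Int ~ Int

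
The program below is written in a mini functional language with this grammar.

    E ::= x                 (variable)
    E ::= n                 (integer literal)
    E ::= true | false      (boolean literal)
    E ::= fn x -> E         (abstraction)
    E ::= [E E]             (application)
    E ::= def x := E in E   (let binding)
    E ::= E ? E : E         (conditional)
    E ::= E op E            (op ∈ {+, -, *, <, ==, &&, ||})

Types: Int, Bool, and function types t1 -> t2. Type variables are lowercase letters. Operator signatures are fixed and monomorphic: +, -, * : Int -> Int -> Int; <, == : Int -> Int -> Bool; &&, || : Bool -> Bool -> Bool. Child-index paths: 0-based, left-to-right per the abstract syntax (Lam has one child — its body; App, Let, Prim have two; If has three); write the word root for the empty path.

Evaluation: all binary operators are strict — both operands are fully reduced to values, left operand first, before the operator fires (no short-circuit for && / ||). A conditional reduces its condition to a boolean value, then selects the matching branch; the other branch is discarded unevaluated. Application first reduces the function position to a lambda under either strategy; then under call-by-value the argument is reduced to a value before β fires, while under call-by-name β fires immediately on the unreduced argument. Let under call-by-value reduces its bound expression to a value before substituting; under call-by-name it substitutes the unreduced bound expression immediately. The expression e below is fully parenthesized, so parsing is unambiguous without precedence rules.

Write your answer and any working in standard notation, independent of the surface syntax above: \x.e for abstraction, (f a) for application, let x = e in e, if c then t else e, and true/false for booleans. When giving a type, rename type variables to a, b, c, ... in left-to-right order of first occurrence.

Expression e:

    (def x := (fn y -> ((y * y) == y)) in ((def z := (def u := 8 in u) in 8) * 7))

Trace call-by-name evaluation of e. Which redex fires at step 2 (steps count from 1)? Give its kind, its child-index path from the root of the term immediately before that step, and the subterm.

Answer: let at 0 : (let z = (let u = 8 in u) in 8)

Working:
step 0: (let x = (\y.((y * y) == y)) in ((let z = (let u = 8 in u) in 8) * 7))
step 1: [let@root] ((let z = (let u = 8 in u) in 8) * 7)
step 2: [let@0] (8 * 7)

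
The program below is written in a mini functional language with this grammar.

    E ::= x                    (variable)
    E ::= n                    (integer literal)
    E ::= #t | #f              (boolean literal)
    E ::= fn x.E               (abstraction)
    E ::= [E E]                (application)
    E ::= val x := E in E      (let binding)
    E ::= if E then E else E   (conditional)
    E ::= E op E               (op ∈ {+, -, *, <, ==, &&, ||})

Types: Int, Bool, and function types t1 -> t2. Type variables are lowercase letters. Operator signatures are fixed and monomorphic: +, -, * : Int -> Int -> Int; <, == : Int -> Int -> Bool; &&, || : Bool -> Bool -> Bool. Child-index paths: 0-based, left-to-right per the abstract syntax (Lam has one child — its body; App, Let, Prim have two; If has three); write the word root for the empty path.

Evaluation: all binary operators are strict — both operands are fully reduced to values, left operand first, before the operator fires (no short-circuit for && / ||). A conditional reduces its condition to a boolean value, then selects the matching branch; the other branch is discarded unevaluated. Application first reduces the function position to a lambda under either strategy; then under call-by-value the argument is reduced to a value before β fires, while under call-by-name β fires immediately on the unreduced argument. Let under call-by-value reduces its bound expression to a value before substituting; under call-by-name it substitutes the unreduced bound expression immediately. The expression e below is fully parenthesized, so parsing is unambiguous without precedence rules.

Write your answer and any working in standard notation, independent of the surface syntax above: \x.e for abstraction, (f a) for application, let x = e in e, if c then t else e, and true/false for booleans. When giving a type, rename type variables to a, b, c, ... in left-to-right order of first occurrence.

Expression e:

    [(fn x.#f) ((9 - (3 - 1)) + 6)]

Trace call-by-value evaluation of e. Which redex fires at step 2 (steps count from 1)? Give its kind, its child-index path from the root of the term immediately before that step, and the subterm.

Working:
step 0: ((\x.false) ((9 - (3 - 1)) + 6))
step 1: [delta@1.0.1] ((\x.false) ((9 - 2) + 6))
step 2: [delta@1.0] ((\x.false) (7 + 6))

Answer: delta at 1.0 : (9 - 2)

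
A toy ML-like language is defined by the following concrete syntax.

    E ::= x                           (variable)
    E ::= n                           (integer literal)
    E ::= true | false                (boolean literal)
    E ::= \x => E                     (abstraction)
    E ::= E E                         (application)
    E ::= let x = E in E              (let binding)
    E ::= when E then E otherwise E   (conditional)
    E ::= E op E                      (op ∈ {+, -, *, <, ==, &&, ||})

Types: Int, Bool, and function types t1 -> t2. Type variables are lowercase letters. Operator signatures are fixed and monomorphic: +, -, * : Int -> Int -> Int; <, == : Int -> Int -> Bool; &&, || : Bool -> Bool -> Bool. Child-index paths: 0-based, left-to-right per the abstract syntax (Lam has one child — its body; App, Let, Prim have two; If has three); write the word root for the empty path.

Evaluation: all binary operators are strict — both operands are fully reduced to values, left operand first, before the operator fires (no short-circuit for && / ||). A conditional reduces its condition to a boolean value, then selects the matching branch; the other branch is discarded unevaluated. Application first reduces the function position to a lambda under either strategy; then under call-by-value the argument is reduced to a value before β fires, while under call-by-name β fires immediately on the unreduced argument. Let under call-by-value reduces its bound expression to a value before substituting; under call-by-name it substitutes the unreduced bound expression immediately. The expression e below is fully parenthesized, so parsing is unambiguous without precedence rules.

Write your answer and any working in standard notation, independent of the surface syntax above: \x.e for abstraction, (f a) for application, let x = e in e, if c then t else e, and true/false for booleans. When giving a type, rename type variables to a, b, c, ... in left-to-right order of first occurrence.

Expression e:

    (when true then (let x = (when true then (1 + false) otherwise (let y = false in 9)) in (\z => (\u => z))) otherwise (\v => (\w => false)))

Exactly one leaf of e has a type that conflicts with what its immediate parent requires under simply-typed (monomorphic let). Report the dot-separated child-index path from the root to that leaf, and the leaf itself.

Answer: 1.0.1.1 : false

Working:
  unify Bool ~ Bool
  unify Bool ~ Bool
  unify Int ~ Int
  unify Bool ~ Int
  FAIL: mismatch Bool ~ Int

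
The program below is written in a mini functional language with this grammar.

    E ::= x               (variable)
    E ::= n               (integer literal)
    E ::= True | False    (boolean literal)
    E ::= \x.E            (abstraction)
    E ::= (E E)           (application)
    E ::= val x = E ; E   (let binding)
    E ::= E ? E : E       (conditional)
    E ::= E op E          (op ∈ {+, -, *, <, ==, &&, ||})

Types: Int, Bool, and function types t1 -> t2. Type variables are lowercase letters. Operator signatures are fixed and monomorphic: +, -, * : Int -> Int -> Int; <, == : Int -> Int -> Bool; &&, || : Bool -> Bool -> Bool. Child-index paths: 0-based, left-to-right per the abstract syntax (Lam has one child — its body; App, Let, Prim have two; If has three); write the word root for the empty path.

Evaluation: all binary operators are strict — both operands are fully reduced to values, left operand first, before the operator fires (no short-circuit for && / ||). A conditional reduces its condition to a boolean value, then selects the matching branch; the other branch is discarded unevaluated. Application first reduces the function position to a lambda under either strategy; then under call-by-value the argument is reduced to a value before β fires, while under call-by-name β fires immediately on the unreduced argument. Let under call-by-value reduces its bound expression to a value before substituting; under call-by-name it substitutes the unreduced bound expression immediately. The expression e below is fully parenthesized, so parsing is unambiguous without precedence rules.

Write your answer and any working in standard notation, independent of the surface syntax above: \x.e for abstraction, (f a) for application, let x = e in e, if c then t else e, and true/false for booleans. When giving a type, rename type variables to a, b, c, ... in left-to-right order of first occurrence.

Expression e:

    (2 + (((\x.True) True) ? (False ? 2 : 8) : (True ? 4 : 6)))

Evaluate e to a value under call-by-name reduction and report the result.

Working:
step 0: (2 + (if ((\x.true) true) then (if false then 2 else 8) else (if true then 4 else 6)))
step 1: [beta@1.0] (2 + (if true then (if false then 2 else 8) else (if true then 4 else 6)))
step 2: [if@1] (2 + (if false then 2 else 8))
step 3: [if@1] (2 + 8)
step 4: [delta@root] 10

Answer: 10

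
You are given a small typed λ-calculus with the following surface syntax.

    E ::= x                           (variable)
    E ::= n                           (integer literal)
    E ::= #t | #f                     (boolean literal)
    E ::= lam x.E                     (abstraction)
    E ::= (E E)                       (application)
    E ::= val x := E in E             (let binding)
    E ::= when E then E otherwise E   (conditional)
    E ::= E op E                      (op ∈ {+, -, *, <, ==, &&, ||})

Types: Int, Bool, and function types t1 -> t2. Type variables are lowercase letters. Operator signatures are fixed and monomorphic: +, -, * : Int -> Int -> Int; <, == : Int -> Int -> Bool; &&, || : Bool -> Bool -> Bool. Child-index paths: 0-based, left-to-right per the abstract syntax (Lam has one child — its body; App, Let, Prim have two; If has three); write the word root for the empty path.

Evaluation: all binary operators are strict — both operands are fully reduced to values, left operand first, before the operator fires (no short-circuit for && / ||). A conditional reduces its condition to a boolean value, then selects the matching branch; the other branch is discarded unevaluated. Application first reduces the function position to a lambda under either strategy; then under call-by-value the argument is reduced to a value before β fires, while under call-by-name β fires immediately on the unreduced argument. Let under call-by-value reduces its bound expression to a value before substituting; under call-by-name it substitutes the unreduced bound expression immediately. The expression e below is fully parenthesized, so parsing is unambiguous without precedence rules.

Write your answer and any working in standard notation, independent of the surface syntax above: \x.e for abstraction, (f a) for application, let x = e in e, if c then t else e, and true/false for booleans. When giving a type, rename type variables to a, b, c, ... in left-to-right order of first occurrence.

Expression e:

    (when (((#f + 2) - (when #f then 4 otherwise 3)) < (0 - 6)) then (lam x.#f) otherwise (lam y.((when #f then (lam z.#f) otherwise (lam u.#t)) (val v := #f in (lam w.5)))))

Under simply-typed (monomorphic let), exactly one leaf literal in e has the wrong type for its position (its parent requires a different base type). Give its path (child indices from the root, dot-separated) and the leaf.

Derivation:
  unify Bool ~ Int
  FAIL: mismatch Bool ~ Int

Answer: 0.0.0.0 : false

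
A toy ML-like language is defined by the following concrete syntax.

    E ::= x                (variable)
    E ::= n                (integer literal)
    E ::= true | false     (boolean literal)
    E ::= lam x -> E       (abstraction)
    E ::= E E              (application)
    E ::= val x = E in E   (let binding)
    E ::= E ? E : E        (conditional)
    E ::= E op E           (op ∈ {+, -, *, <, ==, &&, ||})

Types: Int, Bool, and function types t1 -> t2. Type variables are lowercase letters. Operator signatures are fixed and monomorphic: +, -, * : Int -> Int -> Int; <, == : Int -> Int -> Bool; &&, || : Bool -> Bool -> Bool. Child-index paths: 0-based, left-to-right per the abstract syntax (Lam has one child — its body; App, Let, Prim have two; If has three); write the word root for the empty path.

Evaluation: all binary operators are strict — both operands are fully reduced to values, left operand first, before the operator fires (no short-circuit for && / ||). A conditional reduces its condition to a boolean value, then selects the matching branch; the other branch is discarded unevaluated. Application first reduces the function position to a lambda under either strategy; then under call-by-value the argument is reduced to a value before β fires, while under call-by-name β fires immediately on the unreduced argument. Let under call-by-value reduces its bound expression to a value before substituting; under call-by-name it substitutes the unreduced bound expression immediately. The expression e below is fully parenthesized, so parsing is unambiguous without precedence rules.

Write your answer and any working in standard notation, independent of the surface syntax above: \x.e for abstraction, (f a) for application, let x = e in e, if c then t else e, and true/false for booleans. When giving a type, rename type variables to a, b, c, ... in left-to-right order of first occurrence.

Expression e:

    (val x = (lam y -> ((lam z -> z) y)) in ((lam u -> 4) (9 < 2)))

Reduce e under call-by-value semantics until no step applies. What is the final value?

Answer: 4

Trace:
step 0: (let x = (\y.((\z.z) y)) in ((\u.4) (9 < 2)))
step 1: [let@root] ((\u.4) (9 < 2))
step 2: [delta@1] ((\u.4) false)
step 3: [beta@root] 4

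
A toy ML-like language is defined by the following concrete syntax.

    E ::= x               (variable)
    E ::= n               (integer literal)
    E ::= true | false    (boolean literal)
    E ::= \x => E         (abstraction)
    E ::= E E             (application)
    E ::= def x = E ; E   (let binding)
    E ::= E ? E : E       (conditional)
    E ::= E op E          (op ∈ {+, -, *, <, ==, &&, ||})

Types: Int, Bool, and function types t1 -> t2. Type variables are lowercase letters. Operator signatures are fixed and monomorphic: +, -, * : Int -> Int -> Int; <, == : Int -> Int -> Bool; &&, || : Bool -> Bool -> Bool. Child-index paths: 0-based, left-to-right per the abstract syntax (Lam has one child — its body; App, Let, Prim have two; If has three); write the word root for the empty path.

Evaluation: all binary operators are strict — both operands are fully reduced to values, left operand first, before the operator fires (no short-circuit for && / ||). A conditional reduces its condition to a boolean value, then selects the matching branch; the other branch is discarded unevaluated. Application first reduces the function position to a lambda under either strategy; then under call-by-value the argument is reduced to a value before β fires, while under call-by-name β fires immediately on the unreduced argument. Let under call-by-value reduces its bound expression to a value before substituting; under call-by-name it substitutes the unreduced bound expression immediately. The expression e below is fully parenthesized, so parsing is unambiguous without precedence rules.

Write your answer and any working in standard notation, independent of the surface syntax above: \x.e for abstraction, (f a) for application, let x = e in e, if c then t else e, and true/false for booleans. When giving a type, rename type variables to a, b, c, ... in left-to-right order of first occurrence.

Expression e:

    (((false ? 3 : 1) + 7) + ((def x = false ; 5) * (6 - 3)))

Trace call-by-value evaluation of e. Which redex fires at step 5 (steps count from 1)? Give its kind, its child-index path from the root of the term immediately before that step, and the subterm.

Answer: delta at 1 : (5 * 3)

Derivation:
step 0: (((if false then 3 else 1) + 7) + ((let x = false in 5) * (6 - 3)))
step 1: [if@0.0] ((1 + 7) + ((let x = false in 5) * (6 - 3)))
step 2: [delta@0] (8 + ((let x = false in 5) * (6 - 3)))
step 3: [let@1.0] (8 + (5 * (6 - 3)))
step 4: [delta@1.1] (8 + (5 * 3))
step 5: [delta@1] (8 + 15)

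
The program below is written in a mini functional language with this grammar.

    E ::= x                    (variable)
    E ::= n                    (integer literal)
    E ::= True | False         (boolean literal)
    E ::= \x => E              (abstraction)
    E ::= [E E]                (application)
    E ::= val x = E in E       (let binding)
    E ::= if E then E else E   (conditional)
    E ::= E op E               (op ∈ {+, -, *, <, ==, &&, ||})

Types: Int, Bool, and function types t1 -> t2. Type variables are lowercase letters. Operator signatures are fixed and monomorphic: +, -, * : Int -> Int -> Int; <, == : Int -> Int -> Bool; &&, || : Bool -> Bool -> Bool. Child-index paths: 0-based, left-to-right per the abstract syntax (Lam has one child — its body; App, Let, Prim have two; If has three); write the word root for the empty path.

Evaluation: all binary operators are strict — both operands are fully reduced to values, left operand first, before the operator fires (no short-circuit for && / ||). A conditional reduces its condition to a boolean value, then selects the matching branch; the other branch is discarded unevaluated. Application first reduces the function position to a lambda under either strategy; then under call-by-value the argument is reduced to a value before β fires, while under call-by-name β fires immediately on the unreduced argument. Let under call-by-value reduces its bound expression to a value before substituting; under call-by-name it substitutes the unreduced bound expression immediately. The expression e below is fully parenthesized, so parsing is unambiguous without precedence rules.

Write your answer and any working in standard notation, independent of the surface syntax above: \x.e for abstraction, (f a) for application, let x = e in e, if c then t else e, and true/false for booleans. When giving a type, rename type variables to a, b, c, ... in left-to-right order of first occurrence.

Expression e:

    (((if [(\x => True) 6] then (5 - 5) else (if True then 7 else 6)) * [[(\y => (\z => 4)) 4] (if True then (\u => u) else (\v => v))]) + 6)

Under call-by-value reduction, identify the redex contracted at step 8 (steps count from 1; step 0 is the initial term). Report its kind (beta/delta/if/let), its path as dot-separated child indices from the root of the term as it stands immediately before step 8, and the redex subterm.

Answer: delta at root : (0 + 6)

Trace:
step 0: (((if ((\x.true) 6) then (5 - 5) else (if true then 7 else 6)) * (((\y.(\z.4)) 4) (if true then (\u.u) else (\v.v)))) + 6)
step 1: [beta@0.0.0] (((if true then (5 - 5) else (if true then 7 else 6)) * (((\y.(\z.4)) 4) (if true then (\u.u) else (\v.v)))) + 6)
step 2: [if@0.0] (((5 - 5) * (((\y.(\z.4)) 4) (if true then (\u.u) else (\v.v)))) + 6)
step 3: [delta@0.0] ((0 * (((\y.(\z.4)) 4) (if true then (\u.u) else (\v.v)))) + 6)
step 4: [beta@0.1.0] ((0 * ((\z.4) (if true then (\u.u) else (\v.v)))) + 6)
step 5: [if@0.1.1] ((0 * ((\z.4) (\u.u))) + 6)
step 6: [beta@0.1] ((0 * 4) + 6)
step 7: [delta@0] (0 + 6)
step 8: [delta@root] 6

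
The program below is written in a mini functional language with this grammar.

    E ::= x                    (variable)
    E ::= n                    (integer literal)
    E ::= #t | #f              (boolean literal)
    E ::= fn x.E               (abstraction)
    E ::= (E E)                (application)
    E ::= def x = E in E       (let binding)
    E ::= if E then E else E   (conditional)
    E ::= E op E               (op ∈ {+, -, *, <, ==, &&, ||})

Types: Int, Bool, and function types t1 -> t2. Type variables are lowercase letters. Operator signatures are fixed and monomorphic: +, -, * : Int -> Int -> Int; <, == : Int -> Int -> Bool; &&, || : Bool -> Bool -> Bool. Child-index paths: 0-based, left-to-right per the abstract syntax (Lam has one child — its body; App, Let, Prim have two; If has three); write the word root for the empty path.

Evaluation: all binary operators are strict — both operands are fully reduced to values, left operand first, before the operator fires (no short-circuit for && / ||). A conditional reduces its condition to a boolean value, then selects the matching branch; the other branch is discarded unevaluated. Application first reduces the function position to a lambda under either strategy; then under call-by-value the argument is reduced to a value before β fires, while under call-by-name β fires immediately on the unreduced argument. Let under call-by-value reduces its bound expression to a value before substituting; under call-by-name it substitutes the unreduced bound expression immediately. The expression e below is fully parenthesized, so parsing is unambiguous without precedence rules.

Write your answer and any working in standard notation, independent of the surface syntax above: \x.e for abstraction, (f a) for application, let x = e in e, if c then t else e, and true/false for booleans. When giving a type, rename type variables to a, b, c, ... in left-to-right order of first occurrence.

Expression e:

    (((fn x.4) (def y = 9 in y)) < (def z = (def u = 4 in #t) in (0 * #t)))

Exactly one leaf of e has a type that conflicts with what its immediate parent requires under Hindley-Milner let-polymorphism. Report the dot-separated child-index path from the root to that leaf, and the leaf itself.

Trace:
\x._ : a -> Int
let y : Int
y : Int
  unify a -> Int ~ Int -> b
  unify a ~ Int
  unify Int ~ b
_ _ : Int
  unify Int ~ Int
let u : Int
let z : Bool
  unify Int ~ Int
  unify Bool ~ Int
  FAIL: mismatch Bool ~ Int

Answer: 1.1.1 : true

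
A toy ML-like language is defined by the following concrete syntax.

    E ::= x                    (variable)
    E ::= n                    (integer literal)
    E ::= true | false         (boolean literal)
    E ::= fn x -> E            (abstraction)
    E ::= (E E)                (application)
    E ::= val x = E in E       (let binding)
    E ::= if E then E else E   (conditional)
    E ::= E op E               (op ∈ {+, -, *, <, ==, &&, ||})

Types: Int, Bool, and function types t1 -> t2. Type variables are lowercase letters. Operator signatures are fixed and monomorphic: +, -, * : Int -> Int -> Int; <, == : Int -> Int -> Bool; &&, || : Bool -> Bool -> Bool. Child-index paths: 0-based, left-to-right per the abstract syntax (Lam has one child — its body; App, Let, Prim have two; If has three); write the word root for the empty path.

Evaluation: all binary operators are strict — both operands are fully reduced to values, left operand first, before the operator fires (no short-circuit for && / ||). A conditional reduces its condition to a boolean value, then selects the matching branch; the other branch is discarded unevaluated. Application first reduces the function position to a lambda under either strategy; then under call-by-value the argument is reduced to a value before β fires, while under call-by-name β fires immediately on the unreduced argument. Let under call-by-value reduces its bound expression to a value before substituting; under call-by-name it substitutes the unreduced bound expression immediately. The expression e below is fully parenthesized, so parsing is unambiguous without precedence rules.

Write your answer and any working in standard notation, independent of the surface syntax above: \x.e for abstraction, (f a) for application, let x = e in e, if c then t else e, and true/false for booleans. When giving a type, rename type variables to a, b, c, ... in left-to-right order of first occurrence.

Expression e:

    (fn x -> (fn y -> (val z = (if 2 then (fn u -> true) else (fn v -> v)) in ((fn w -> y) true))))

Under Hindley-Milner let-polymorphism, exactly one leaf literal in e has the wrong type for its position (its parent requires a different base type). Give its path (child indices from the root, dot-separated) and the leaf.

Answer: 0.0.0.0 : 2

Working:
  unify Int ~ Bool
  FAIL: mismatch Int ~ Bool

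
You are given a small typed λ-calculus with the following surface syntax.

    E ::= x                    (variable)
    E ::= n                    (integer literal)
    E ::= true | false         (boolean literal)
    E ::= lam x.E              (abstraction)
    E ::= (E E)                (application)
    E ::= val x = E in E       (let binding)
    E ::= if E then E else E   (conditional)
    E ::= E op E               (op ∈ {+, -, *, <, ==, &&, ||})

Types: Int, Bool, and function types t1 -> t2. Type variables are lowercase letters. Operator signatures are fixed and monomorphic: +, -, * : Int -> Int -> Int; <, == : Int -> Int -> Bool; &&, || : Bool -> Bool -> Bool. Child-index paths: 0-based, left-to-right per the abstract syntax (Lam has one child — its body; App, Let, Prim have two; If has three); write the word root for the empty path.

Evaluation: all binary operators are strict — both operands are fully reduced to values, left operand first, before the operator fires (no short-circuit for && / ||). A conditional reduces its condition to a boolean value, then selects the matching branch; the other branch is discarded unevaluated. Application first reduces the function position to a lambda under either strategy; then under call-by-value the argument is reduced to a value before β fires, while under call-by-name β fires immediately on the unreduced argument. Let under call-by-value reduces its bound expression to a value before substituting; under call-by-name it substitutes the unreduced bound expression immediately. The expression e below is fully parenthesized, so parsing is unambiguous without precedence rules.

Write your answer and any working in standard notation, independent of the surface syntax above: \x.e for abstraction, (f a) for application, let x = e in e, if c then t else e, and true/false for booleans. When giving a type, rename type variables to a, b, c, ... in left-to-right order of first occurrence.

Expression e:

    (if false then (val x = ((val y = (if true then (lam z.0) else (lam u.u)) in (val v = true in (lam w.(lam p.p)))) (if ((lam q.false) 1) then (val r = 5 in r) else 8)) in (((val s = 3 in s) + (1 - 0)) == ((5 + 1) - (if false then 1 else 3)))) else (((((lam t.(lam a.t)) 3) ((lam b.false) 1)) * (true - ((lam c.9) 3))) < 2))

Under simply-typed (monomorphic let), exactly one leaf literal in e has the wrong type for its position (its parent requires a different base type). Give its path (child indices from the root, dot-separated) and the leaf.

Trace:
  unify Bool ~ Bool
  unify Bool ~ Bool
\z._ : a -> Int
u : b
\u._ : b -> b
  unify a -> Int ~ b -> b
  unify a ~ b
  unify Int ~ b
let y : Int -> Int
let v : Bool
p : d
\p._ : d -> d
\w._ : c -> d -> d
\q._ : e -> Bool
  unify e -> Bool ~ Int -> f
  unify e ~ Int
  unify Bool ~ f
_ _ : Bool
  unify Bool ~ Bool
let r : Int
r : Int
  unify Int ~ Int
  unify c -> d -> d ~ Int -> g
  unify c ~ Int
  unify d -> d ~ g
_ _ : d -> d
let x : d -> d
let s : Int
s : Int
  unify Int ~ Int
  unify Int ~ Int
  unify Int ~ Int
  unify Int ~ Int
  unify Int ~ Int
  unify Int ~ Int
  unify Int ~ Int
  unify Int ~ Int
  unify Bool ~ Bool
  unify Int ~ Int
  unify Int ~ Int
  unify Int ~ Int
t : h
\a._ : i -> h
\t._ : h -> i -> h
  unify h -> i -> h ~ Int -> j
  unify h ~ Int
  unify i -> Int ~ j
_ _ : i -> Int
\b._ : k -> Bool
  unify k -> Bool ~ Int -> l
  unify k ~ Int
  unify Bool ~ l
_ _ : Bool
  unify i -> Int ~ Bool -> m
  unify i ~ Bool
  unify Int ~ m
_ _ : Int
  unify Int ~ Int
  unify Bool ~ Int
  FAIL: mismatch Bool ~ Int

Answer: 2.0.1.0 : true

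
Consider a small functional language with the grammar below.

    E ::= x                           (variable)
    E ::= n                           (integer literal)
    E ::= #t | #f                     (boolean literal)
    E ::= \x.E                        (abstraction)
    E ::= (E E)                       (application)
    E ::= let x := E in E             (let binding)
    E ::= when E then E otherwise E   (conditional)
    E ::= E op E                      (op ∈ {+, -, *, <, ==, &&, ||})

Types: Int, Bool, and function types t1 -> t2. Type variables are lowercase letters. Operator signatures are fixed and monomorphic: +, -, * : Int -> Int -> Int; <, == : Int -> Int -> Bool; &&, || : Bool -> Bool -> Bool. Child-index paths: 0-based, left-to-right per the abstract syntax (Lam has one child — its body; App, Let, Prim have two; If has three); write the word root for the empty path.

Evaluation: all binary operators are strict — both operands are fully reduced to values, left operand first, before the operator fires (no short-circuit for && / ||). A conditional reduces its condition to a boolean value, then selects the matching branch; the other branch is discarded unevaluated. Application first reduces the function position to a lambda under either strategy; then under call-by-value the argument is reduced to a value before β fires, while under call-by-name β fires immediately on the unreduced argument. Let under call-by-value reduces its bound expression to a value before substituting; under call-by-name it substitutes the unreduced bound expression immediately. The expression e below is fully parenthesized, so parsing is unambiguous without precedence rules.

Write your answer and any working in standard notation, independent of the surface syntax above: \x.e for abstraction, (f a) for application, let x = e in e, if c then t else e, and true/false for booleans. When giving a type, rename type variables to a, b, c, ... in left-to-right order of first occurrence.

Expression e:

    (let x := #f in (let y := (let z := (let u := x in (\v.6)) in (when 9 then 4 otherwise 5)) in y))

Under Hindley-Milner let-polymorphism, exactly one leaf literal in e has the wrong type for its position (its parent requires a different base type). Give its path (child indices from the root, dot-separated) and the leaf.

Trace:
let x : Bool
x : Bool
let u : Bool
\v._ : a -> Int
let z : forall. a -> Int
  unify Int ~ Bool
  FAIL: mismatch Int ~ Bool

Answer: 1.0.1.0 : 9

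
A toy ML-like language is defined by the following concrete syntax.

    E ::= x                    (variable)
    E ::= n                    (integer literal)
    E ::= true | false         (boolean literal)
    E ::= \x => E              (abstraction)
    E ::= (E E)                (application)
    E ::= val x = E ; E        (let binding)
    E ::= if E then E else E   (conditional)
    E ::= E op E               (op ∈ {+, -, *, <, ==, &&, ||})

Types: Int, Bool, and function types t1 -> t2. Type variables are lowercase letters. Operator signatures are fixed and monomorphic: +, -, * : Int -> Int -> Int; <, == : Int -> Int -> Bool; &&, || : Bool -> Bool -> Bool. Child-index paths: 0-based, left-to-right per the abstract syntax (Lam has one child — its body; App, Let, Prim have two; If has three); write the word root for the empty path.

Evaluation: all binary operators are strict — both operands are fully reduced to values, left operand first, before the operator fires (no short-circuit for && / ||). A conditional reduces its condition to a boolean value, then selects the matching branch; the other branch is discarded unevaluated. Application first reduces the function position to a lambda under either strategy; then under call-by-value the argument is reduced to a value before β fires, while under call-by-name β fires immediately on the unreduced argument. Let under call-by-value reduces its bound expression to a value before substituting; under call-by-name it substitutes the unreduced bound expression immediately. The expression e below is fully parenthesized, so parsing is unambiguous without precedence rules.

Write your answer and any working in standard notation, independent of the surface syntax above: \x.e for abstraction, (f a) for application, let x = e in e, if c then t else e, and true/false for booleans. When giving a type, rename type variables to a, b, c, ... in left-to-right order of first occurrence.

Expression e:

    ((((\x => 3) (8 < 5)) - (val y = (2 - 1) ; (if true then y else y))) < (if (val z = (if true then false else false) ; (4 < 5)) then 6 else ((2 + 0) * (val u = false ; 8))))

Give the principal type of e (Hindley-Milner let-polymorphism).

Working:
\x._ : a -> Int
  unify Int ~ Int
  unify Int ~ Int
  unify a -> Int ~ Bool -> b
  unify a ~ Bool
  unify Int ~ b
_ _ : Int
  unify Int ~ Int
  unify Int ~ Int
  unify Int ~ Int
let y : Int
  unify Bool ~ Bool
y : Int
y : Int
  unify Int ~ Int
  unify Int ~ Int
  unify Int ~ Int
  unify Bool ~ Bool
  unify Bool ~ Bool
let z : Bool
  unify Int ~ Int
  unify Int ~ Int
  unify Bool ~ Bool
  unify Int ~ Int
  unify Int ~ Int
  unify Int ~ Int
let u : Bool
  unify Int ~ Int
  unify Int ~ Int
  unify Int ~ Int

Answer: Bool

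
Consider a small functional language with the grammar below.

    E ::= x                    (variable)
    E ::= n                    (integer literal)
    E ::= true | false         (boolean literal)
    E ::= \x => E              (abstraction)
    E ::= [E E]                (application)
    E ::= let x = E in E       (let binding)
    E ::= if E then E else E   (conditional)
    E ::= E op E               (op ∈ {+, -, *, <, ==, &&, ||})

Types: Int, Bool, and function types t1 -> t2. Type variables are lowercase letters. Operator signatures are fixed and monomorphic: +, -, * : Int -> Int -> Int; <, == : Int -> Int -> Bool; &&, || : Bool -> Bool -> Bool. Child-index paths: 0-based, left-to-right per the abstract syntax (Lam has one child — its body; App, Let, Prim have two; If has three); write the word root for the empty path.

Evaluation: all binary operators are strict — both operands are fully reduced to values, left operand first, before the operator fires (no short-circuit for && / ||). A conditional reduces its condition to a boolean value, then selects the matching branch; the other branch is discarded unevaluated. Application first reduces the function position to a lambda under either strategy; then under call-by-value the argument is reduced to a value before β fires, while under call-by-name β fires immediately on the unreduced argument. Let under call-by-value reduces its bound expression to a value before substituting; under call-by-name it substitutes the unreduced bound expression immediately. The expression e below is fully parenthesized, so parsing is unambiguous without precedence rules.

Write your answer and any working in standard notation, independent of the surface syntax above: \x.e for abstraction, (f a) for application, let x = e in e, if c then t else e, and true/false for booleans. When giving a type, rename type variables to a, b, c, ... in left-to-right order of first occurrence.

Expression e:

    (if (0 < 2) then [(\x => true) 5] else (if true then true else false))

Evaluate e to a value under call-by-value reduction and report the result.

Trace:
step 0: (if (0 < 2) then ((\x.true) 5) else (if true then true else false))
step 1: [delta@0] (if true then ((\x.true) 5) else (if true then true else false))
step 2: [if@root] ((\x.true) 5)
step 3: [beta@root] true

Answer: true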